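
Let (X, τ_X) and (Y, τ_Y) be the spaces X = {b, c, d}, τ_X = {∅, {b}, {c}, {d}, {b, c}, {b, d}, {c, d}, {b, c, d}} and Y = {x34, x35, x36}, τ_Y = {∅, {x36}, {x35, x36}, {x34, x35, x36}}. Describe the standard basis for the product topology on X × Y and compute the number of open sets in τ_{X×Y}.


Basis B = {∅ × ∅, {b} × {x36}, {c} × {x36}, {d} × {x36}, {b} × {x35, x36}, {b, c} × {x36}, {b, d} × {x36}, {c} × {x35, x36}, {c, d} × {x36}, {d} × {x35, x36}, {b} × {x34, x35, x36}, {b, c, d} × {x36}, {c} × {x34, x35, x36}, {d} × {x34, x35, x36}, {b, c} × {x35, x36}, {b, d} × {x35, x36}, {c, d} × {x35, x36}, {b, c} × {x34, x35, x36}, {b, d} × {x34, x35, x36}, {b, c, d} × {x35, x36}, {c, d} × {x34, x35, x36}, {b, c, d} × {x34, x35, x36}}; |τ_{X×Y}| = 64.

Enumerate products U × V with U ∈ τ_X, V ∈ τ_Y (deduplicated):
  ∅ × ∅ = {} (∅)
  {b} × {x36} = {(b,x36)}
  {c} × {x36} = {(c,x36)}
  {d} × {x36} = {(d,x36)}
  {b} × {x35, x36} = {(b,x35), (b,x36)}
  {b, c} × {x36} = {(b,x36), (c,x36)}
  {b, d} × {x36} = {(b,x36), (d,x36)}
  {c} × {x35, x36} = {(c,x35), (c,x36)}
  {c, d} × {x36} = {(c,x36), (d,x36)}
  {d} × {x35, x36} = {(d,x35), (d,x36)}
  {b} × {x34, x35, x36} = {(b,x34), (b,x35), (b,x36)}
  {b, c, d} × {x36} = {(b,x36), (c,x36), (d,x36)}
  {c} × {x34, x35, x36} = {(c,x34), (c,x35), (c,x36)}
  {d} × {x34, x35, x36} = {(d,x34), (d,x35), (d,x36)}
  {b, c} × {x35, x36} = {(b,x35), (b,x36), (c,x35), (c,x36)}
  {b, d} × {x35, x36} = {(b,x35), (b,x36), (d,x35), (d,x36)}
  {c, d} × {x35, x36} = {(c,x35), (c,x36), (d,x35), (d,x36)}
  {b, c} × {x34, x35, x36} = {(b,x34), (b,x35), (b,x36), (c,x34), (c,x35), (c,x36)}
  {b, d} × {x34, x35, x36} = {(b,x34), (b,x35), (b,x36), (d,x34), (d,x35), (d,x36)}
  {b, c, d} × {x35, x36} = {(b,x35), (b,x36), (c,x35), (c,x36), (d,x35), (d,x36)}
  {c, d} × {x34, x35, x36} = {(c,x34), (c,x35), (c,x36), (d,x34), (d,x35), (d,x36)}
  {b, c, d} × {x34, x35, x36} = {(b,x34), (b,x35), (b,x36), (c,x34), (c,x35), (c,x36), (d,x34), (d,x35), (d,x36)}
These 22 distinct sets form the basis B.
Close under arbitrary unions to get τ_{X×Y}; counting gives |τ_{X×Y}| = 64.


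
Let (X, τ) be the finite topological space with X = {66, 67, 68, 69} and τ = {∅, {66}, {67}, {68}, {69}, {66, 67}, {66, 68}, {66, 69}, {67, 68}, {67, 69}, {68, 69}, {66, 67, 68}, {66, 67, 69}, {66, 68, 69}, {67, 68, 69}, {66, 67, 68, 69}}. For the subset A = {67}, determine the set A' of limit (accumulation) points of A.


A' = ∅

For each x ∈ X, list the open sets U ∈ τ with x ∈ U, then check whether U ∩ (A ∖ {x}) ≠ ∅ for every such U.
  x = 66: open {66} ∋ x has {66} ∩ (A ∖ {66}) = ∅, so x is NOT a limit point.
  x = 67: open {67} ∋ x has {67} ∩ (A ∖ {67}) = ∅, so x is NOT a limit point.
  x = 68: open {68} ∋ x has {68} ∩ (A ∖ {68}) = ∅, so x is NOT a limit point.
  x = 69: open {69} ∋ x has {69} ∩ (A ∖ {69}) = ∅, so x is NOT a limit point.
Collecting: A' = ∅.


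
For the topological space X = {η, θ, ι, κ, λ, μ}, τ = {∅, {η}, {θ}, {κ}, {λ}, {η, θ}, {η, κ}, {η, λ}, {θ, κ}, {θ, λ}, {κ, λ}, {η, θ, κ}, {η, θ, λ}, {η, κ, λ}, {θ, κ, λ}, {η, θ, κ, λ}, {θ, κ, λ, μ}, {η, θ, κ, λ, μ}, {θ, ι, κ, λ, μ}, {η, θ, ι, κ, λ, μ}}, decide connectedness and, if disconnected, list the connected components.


(X, τ) is disconnected; components = [{η}, {θ, ι, κ, λ, μ}].

Find clopen sets (U ∈ τ with X ∖ U ∈ τ):
  U = ∅, X ∖ U = {η, θ, ι, κ, λ, μ} — both open, so U is clopen.
  U = {η}, X ∖ U = {θ, ι, κ, λ, μ} — both open, so U is clopen.
  U = {θ, ι, κ, λ, μ}, X ∖ U = {η} — both open, so U is clopen.
  U = {η, θ, ι, κ, λ, μ}, X ∖ U = ∅ — both open, so U is clopen.
Nontrivial clopen(s) exist: e.g. {θ, ι, κ, λ, μ}. So (X, τ) is disconnected.
Compute connected components by grouping points that agree on all clopens:
  component: {η}
  component: {θ, ι, κ, λ, μ}


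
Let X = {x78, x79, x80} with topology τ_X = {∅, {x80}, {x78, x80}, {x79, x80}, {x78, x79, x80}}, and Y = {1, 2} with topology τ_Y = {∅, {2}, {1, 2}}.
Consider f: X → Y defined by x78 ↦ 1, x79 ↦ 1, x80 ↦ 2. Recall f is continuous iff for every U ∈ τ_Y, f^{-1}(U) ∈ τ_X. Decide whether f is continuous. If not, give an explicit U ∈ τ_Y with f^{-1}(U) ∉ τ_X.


f IS continuous.

Compute f^{-1}(U) for each U ∈ τ_Y:
  U = ∅: f^{-1}(U) = ∅ ∈ τ_X ✓.
  U = {2}: f^{-1}(U) = {x80} ∈ τ_X ✓.
  U = {1, 2}: f^{-1}(U) = {x78, x79, x80} ∈ τ_X ✓.
Every preimage lies in τ_X, so f IS continuous.


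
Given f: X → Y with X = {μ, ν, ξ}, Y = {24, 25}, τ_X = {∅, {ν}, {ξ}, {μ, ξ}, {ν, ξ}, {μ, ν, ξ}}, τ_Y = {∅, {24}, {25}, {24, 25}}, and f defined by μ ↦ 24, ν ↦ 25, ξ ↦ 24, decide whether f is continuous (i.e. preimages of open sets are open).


f IS continuous.

Compute f^{-1}(U) for each U ∈ τ_Y:
  U = ∅: f^{-1}(U) = ∅ ∈ τ_X ✓.
  U = {24}: f^{-1}(U) = {μ, ξ} ∈ τ_X ✓.
  U = {25}: f^{-1}(U) = {ν} ∈ τ_X ✓.
  U = {24, 25}: f^{-1}(U) = {μ, ν, ξ} ∈ τ_X ✓.
Every preimage lies in τ_X, so f IS continuous.


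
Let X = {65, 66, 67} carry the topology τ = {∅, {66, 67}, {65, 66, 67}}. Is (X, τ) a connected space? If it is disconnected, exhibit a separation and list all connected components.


(X, τ) is connected.

Find clopen sets (U ∈ τ with X ∖ U ∈ τ):
  U = ∅, X ∖ U = {65, 66, 67} — both open, so U is clopen.
  U = {65, 66, 67}, X ∖ U = ∅ — both open, so U is clopen.
Only trivial clopens (∅ and X) exist, so (X, τ) is connected.
Compute connected components by grouping points that agree on all clopens:
  component: {65, 66, 67}


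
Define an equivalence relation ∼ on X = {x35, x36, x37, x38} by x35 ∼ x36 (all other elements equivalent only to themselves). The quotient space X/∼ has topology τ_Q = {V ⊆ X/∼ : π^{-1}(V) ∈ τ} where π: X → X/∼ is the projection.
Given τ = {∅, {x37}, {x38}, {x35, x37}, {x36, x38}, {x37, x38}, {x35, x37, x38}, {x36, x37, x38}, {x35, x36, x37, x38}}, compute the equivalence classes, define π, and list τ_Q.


X/∼ = {[x35=x36], [x37], [x38]}; |τ_Q| = 5.

Equivalence classes: [x35=x36], [x37], [x38].
Quotient map π: X → X/∼ sends x35 ↦ [x35=x36], x36 ↦ [x35=x36], x37 ↦ [x37], x38 ↦ [x38].
For each subset V ⊆ X/∼, compute π^{-1}(V) ⊆ X and check whether π^{-1}(V) ∈ τ. V is open in τ_Q iff π^{-1}(V) ∈ τ.
  V = {}: π^{-1}(V) = ∅ ∈ τ ✓.
  V = {[x35=x36]}: π^{-1}(V) = {x35, x36} ∉ τ ✗.
  V = {[x37]}: π^{-1}(V) = {x37} ∈ τ ✓.
  V = {[x35=x36], [x37]}: π^{-1}(V) = {x35, x36, x37} ∉ τ ✗.
  V = {[x38]}: π^{-1}(V) = {x38} ∈ τ ✓.
  V = {[x35=x36], [x38]}: π^{-1}(V) = {x35, x36, x38} ∉ τ ✗.
  V = {[x37], [x38]}: π^{-1}(V) = {x37, x38} ∈ τ ✓.
  V = {[x35=x36], [x37], [x38]}: π^{-1}(V) = {x35, x36, x37, x38} ∈ τ ✓.
Open sets in the quotient: τ_Q = {{}, {[x37]}, {[x38]}, {[x37], [x38]}, {[x35=x36], [x37], [x38]}} (5 elements).


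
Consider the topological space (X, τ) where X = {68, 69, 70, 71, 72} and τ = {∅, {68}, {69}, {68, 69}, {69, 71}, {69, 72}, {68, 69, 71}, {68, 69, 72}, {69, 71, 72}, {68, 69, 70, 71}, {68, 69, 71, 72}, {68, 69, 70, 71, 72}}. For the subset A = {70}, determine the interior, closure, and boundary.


int(A) = ∅, cl(A) = {70}, ∂A = {70}.

Closed sets in (X, τ) are complements of opens:
  closed(X, τ) = {∅, {70}, {72}, {68, 70}, {70, 71}, {70, 72}, {68, 70, 71}, {68, 70, 72}, {70, 71, 72}, {68, 70, 71, 72}, {69, 70, 71, 72}, {68, 69, 70, 71, 72}}.
int(A) = ⋃ {U ∈ τ : U ⊆ A}. Opens contained in A: ∅.
Taking the union of these: int(A) = ∅.
cl(A) = ⋂ {C closed : A ⊆ C}. Closed sets containing A: {70}, {68, 70}, {70, 71}, {70, 72}, {68, 70, 71}, {68, 70, 72}, {70, 71, 72}, {68, 70, 71, 72}, {69, 70, 71, 72}, {68, 69, 70, 71, 72}.
Intersecting these: cl(A) = {70}.
∂A = cl(A) ∖ int(A) = {70} ∖ ∅ = {70}.


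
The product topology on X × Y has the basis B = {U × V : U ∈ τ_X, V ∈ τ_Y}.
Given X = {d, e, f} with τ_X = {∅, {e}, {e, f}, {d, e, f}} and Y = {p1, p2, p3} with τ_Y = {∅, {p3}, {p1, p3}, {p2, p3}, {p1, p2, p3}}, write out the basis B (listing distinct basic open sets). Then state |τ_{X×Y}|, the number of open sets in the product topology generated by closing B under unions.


Basis B = {∅ × ∅, {e} × {p3}, {e} × {p1, p3}, {e} × {p2, p3}, {e, f} × {p3}, {d, e, f} × {p3}, {e} × {p1, p2, p3}, {e, f} × {p1, p3}, {e, f} × {p2, p3}, {d, e, f} × {p1, p3}, {d, e, f} × {p2, p3}, {e, f} × {p1, p2, p3}, {d, e, f} × {p1, p2, p3}}; |τ_{X×Y}| = 30.

Enumerate products U × V with U ∈ τ_X, V ∈ τ_Y (deduplicated):
  ∅ × ∅ = {} (∅)
  {e} × {p3} = {(e,p3)}
  {e} × {p1, p3} = {(e,p1), (e,p3)}
  {e} × {p2, p3} = {(e,p2), (e,p3)}
  {e, f} × {p3} = {(e,p3), (f,p3)}
  {d, e, f} × {p3} = {(d,p3), (e,p3), (f,p3)}
  {e} × {p1, p2, p3} = {(e,p1), (e,p2), (e,p3)}
  {e, f} × {p1, p3} = {(e,p1), (e,p3), (f,p1), (f,p3)}
  {e, f} × {p2, p3} = {(e,p2), (e,p3), (f,p2), (f,p3)}
  {d, e, f} × {p1, p3} = {(d,p1), (d,p3), (e,p1), (e,p3), (f,p1), (f,p3)}
  {d, e, f} × {p2, p3} = {(d,p2), (d,p3), (e,p2), (e,p3), (f,p2), (f,p3)}
  {e, f} × {p1, p2, p3} = {(e,p1), (e,p2), (e,p3), (f,p1), (f,p2), (f,p3)}
  {d, e, f} × {p1, p2, p3} = {(d,p1), (d,p2), (d,p3), (e,p1), (e,p2), (e,p3), (f,p1), (f,p2), (f,p3)}
These 13 distinct sets form the basis B.
Close under arbitrary unions to get τ_{X×Y}; counting gives |τ_{X×Y}| = 30.


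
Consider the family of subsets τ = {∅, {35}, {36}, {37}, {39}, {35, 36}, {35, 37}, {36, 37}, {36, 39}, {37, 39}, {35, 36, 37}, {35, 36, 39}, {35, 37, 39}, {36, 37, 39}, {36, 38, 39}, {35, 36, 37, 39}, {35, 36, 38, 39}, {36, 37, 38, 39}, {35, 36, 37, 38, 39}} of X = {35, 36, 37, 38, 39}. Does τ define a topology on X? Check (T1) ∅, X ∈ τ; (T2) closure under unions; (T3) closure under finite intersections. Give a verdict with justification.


τ is NOT a topology on X.

Axiom (T1): ∅ ∈ τ? Yes; X ∈ τ? Yes.
Axiom (T2/T3): check pairwise unions and intersections of members of τ.
Counterexample for (T2): {35} ∪ {39} = {35, 39} ∉ τ. Therefore τ is NOT a topology.


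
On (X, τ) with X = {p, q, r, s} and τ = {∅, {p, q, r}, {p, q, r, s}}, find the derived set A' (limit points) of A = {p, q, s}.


A' = {p, q, r, s}

For each x ∈ X, list the open sets U ∈ τ with x ∈ U, then check whether U ∩ (A ∖ {x}) ≠ ∅ for every such U.
  x = p: opens ∋ x are {p, q, r}, {p, q, r, s}; each meets A ∖ {p}, so x IS a limit point.
  x = q: opens ∋ x are {p, q, r}, {p, q, r, s}; each meets A ∖ {q}, so x IS a limit point.
  x = r: opens ∋ x are {p, q, r}, {p, q, r, s}; each meets A ∖ {r}, so x IS a limit point.
  x = s: opens ∋ x are {p, q, r, s}; each meets A ∖ {s}, so x IS a limit point.
Collecting: A' = {p, q, r, s}.


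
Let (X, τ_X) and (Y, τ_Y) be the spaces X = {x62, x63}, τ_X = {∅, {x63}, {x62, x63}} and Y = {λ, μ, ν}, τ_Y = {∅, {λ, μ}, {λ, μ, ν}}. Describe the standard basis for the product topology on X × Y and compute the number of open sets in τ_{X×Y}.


Basis B = {∅ × ∅, {x63} × {λ, μ}, {x63} × {λ, μ, ν}, {x62, x63} × {λ, μ}, {x62, x63} × {λ, μ, ν}}; |τ_{X×Y}| = 6.

Enumerate products U × V with U ∈ τ_X, V ∈ τ_Y (deduplicated):
  ∅ × ∅ = {} (∅)
  {x63} × {λ, μ} = {(x63,λ), (x63,μ)}
  {x63} × {λ, μ, ν} = {(x63,λ), (x63,μ), (x63,ν)}
  {x62, x63} × {λ, μ} = {(x62,λ), (x62,μ), (x63,λ), (x63,μ)}
  {x62, x63} × {λ, μ, ν} = {(x62,λ), (x62,μ), (x62,ν), (x63,λ), (x63,μ), (x63,ν)}
These 5 distinct sets form the basis B.
Close under arbitrary unions to get τ_{X×Y}; counting gives |τ_{X×Y}| = 6.


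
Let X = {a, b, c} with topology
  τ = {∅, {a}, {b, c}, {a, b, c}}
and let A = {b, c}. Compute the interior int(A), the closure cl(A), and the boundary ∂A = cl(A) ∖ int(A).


int(A) = {b, c}, cl(A) = {b, c}, ∂A = ∅.

Closed sets in (X, τ) are complements of opens:
  closed(X, τ) = {∅, {a}, {b, c}, {a, b, c}}.
int(A) = ⋃ {U ∈ τ : U ⊆ A}. Opens contained in A: ∅, {b, c}.
Taking the union of these: int(A) = {b, c}.
cl(A) = ⋂ {C closed : A ⊆ C}. Closed sets containing A: {b, c}, {a, b, c}.
Intersecting these: cl(A) = {b, c}.
∂A = cl(A) ∖ int(A) = {b, c} ∖ {b, c} = ∅.


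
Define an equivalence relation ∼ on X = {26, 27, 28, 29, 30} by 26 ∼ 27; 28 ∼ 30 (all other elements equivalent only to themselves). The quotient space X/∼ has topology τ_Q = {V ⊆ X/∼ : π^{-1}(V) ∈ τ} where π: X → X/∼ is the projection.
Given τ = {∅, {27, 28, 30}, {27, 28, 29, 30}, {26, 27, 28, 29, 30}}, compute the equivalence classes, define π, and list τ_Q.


X/∼ = {[26=27], [28=30], [29]}; |τ_Q| = 2.

Equivalence classes: [26=27], [28=30], [29].
Quotient map π: X → X/∼ sends 26 ↦ [26=27], 27 ↦ [26=27], 28 ↦ [28=30], 29 ↦ [29], 30 ↦ [28=30].
For each subset V ⊆ X/∼, compute π^{-1}(V) ⊆ X and check whether π^{-1}(V) ∈ τ. V is open in τ_Q iff π^{-1}(V) ∈ τ.
  V = {}: π^{-1}(V) = ∅ ∈ τ ✓.
  V = {[26=27]}: π^{-1}(V) = {26, 27} ∉ τ ✗.
  V = {[28=30]}: π^{-1}(V) = {28, 30} ∉ τ ✗.
  V = {[26=27], [28=30]}: π^{-1}(V) = {26, 27, 28, 30} ∉ τ ✗.
  V = {[29]}: π^{-1}(V) = {29} ∉ τ ✗.
  V = {[26=27], [29]}: π^{-1}(V) = {26, 27, 29} ∉ τ ✗.
  V = {[28=30], [29]}: π^{-1}(V) = {28, 29, 30} ∉ τ ✗.
  V = {[26=27], [28=30], [29]}: π^{-1}(V) = {26, 27, 28, 29, 30} ∈ τ ✓.
Open sets in the quotient: τ_Q = {{}, {[26=27], [28=30], [29]}} (2 elements).


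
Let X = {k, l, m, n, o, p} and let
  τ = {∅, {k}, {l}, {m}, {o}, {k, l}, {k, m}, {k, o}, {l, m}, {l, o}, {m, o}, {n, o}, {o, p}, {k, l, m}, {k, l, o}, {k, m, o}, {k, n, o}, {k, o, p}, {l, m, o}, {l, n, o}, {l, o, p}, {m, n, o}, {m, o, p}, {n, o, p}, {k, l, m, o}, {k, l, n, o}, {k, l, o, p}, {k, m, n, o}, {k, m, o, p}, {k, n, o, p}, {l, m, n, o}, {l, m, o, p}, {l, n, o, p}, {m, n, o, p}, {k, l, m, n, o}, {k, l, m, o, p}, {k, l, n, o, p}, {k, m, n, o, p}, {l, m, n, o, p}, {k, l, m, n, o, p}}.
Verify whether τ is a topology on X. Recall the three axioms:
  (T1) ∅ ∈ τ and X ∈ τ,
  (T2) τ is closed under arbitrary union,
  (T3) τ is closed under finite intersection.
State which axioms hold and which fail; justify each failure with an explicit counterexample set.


τ IS a topology on X.

Axiom (T1): ∅ ∈ τ? Yes; X ∈ τ? Yes.
Axiom (T2/T3): check pairwise unions and intersections of members of τ.
All pairwise intersections and unions checked — each lies in τ. Therefore τ satisfies (T1), (T2), (T3): it IS a topology on X.


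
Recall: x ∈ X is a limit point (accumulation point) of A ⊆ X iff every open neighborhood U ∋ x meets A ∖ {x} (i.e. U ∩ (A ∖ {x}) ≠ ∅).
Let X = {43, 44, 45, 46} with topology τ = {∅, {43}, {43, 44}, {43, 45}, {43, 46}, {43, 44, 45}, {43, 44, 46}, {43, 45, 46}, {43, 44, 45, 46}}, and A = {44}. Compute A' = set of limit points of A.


A' = ∅

For each x ∈ X, list the open sets U ∈ τ with x ∈ U, then check whether U ∩ (A ∖ {x}) ≠ ∅ for every such U.
  x = 43: open {43} ∋ x has {43} ∩ (A ∖ {43}) = ∅, so x is NOT a limit point.
  x = 44: open {43, 44} ∋ x has {43, 44} ∩ (A ∖ {44}) = ∅, so x is NOT a limit point.
  x = 45: open {43, 45} ∋ x has {43, 45} ∩ (A ∖ {45}) = ∅, so x is NOT a limit point.
  x = 46: open {43, 46} ∋ x has {43, 46} ∩ (A ∖ {46}) = ∅, so x is NOT a limit point.
Collecting: A' = ∅.


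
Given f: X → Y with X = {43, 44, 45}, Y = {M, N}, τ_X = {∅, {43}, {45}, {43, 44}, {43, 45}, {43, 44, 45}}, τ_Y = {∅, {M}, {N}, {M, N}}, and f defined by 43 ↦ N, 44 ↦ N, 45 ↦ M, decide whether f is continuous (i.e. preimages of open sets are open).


f IS continuous.

Compute f^{-1}(U) for each U ∈ τ_Y:
  U = ∅: f^{-1}(U) = ∅ ∈ τ_X ✓.
  U = {M}: f^{-1}(U) = {45} ∈ τ_X ✓.
  U = {N}: f^{-1}(U) = {43, 44} ∈ τ_X ✓.
  U = {M, N}: f^{-1}(U) = {43, 44, 45} ∈ τ_X ✓.
Every preimage lies in τ_X, so f IS continuous.


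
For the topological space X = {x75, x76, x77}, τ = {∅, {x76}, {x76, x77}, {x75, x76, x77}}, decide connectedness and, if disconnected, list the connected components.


(X, τ) is connected.

Find clopen sets (U ∈ τ with X ∖ U ∈ τ):
  U = ∅, X ∖ U = {x75, x76, x77} — both open, so U is clopen.
  U = {x75, x76, x77}, X ∖ U = ∅ — both open, so U is clopen.
Only trivial clopens (∅ and X) exist, so (X, τ) is connected.
Compute connected components by grouping points that agree on all clopens:
  component: {x75, x76, x77}


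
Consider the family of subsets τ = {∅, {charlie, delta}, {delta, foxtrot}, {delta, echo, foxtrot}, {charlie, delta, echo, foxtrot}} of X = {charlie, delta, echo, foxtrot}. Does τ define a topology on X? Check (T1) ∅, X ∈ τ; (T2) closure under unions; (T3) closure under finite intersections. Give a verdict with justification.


τ is NOT a topology on X.

Axiom (T1): ∅ ∈ τ? Yes; X ∈ τ? Yes.
Axiom (T2/T3): check pairwise unions and intersections of members of τ.
Counterexample for (T3): {charlie, delta} ∩ {delta, foxtrot} = {delta} ∉ τ. Therefore τ is NOT a topology.


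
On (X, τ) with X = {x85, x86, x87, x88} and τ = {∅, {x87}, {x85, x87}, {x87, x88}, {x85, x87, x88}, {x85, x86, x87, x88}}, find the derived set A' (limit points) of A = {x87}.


A' = {x85, x86, x88}

For each x ∈ X, list the open sets U ∈ τ with x ∈ U, then check whether U ∩ (A ∖ {x}) ≠ ∅ for every such U.
  x = x85: opens ∋ x are {x85, x87}, {x85, x87, x88}, {x85, x86, x87, x88}; each meets A ∖ {x85}, so x IS a limit point.
  x = x86: opens ∋ x are {x85, x86, x87, x88}; each meets A ∖ {x86}, so x IS a limit point.
  x = x87: open {x87} ∋ x has {x87} ∩ (A ∖ {x87}) = ∅, so x is NOT a limit point.
  x = x88: opens ∋ x are {x87, x88}, {x85, x87, x88}, {x85, x86, x87, x88}; each meets A ∖ {x88}, so x IS a limit point.
Collecting: A' = {x85, x86, x88}.


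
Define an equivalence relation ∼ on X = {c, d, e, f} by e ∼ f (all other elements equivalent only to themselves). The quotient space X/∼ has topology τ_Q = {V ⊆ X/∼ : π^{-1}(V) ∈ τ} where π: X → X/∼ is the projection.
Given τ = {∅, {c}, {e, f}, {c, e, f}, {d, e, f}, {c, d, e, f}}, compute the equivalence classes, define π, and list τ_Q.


X/∼ = {[c], [d], [e=f]}; |τ_Q| = 6.

Equivalence classes: [c], [d], [e=f].
Quotient map π: X → X/∼ sends c ↦ [c], d ↦ [d], e ↦ [e=f], f ↦ [e=f].
For each subset V ⊆ X/∼, compute π^{-1}(V) ⊆ X and check whether π^{-1}(V) ∈ τ. V is open in τ_Q iff π^{-1}(V) ∈ τ.
  V = {}: π^{-1}(V) = ∅ ∈ τ ✓.
  V = {[c]}: π^{-1}(V) = {c} ∈ τ ✓.
  V = {[d]}: π^{-1}(V) = {d} ∉ τ ✗.
  V = {[c], [d]}: π^{-1}(V) = {c, d} ∉ τ ✗.
  V = {[e=f]}: π^{-1}(V) = {e, f} ∈ τ ✓.
  V = {[c], [e=f]}: π^{-1}(V) = {c, e, f} ∈ τ ✓.
  V = {[d], [e=f]}: π^{-1}(V) = {d, e, f} ∈ τ ✓.
  V = {[c], [d], [e=f]}: π^{-1}(V) = {c, d, e, f} ∈ τ ✓.
Open sets in the quotient: τ_Q = {{}, {[c]}, {[e=f]}, {[c], [e=f]}, {[d], [e=f]}, {[c], [d], [e=f]}} (6 elements).


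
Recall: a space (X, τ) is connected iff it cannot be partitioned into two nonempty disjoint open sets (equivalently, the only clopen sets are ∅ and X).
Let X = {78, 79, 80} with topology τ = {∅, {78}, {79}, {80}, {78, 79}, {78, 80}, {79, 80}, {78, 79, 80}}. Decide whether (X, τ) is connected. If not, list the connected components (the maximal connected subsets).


(X, τ) is disconnected; components = [{78}, {79}, {80}].

Find clopen sets (U ∈ τ with X ∖ U ∈ τ):
  U = ∅, X ∖ U = {78, 79, 80} — both open, so U is clopen.
  U = {78}, X ∖ U = {79, 80} — both open, so U is clopen.
  U = {79}, X ∖ U = {78, 80} — both open, so U is clopen.
  U = {80}, X ∖ U = {78, 79} — both open, so U is clopen.
  U = {78, 79}, X ∖ U = {80} — both open, so U is clopen.
  U = {78, 80}, X ∖ U = {79} — both open, so U is clopen.
  U = {79, 80}, X ∖ U = {78} — both open, so U is clopen.
  U = {78, 79, 80}, X ∖ U = ∅ — both open, so U is clopen.
Nontrivial clopen(s) exist: e.g. {80}. So (X, τ) is disconnected.
Compute connected components by grouping points that agree on all clopens:
  component: {78}
  component: {79}
  component: {80}


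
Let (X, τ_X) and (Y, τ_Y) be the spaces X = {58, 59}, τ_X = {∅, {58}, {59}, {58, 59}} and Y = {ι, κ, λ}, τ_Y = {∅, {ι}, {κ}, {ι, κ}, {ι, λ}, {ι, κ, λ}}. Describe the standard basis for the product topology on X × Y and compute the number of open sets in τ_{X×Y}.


Basis B = {∅ × ∅, {58} × {ι}, {58} × {κ}, {59} × {ι}, {59} × {κ}, {58} × {ι, κ}, {58} × {ι, λ}, {58, 59} × {ι}, {58, 59} × {κ}, {59} × {ι, κ}, {59} × {ι, λ}, {58} × {ι, κ, λ}, {59} × {ι, κ, λ}, {58, 59} × {ι, κ}, {58, 59} × {ι, λ}, {58, 59} × {ι, κ, λ}}; |τ_{X×Y}| = 36.

Enumerate products U × V with U ∈ τ_X, V ∈ τ_Y (deduplicated):
  ∅ × ∅ = {} (∅)
  {58} × {ι} = {(58,ι)}
  {58} × {κ} = {(58,κ)}
  {59} × {ι} = {(59,ι)}
  {59} × {κ} = {(59,κ)}
  {58} × {ι, κ} = {(58,ι), (58,κ)}
  {58} × {ι, λ} = {(58,ι), (58,λ)}
  {58, 59} × {ι} = {(58,ι), (59,ι)}
  {58, 59} × {κ} = {(58,κ), (59,κ)}
  {59} × {ι, κ} = {(59,ι), (59,κ)}
  {59} × {ι, λ} = {(59,ι), (59,λ)}
  {58} × {ι, κ, λ} = {(58,ι), (58,κ), (58,λ)}
  {59} × {ι, κ, λ} = {(59,ι), (59,κ), (59,λ)}
  {58, 59} × {ι, κ} = {(58,ι), (58,κ), (59,ι), (59,κ)}
  {58, 59} × {ι, λ} = {(58,ι), (58,λ), (59,ι), (59,λ)}
  {58, 59} × {ι, κ, λ} = {(58,ι), (58,κ), (58,λ), (59,ι), (59,κ), (59,λ)}
These 16 distinct sets form the basis B.
Close under arbitrary unions to get τ_{X×Y}; counting gives |τ_{X×Y}| = 36.


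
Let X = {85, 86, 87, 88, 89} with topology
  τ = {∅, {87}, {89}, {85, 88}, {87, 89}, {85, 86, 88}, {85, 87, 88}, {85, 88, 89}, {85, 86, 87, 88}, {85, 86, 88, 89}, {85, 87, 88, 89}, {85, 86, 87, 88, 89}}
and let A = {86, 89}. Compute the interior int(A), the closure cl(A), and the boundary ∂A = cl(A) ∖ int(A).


int(A) = {89}, cl(A) = {86, 89}, ∂A = {86}.

Closed sets in (X, τ) are complements of opens:
  closed(X, τ) = {∅, {86}, {87}, {89}, {86, 87}, {86, 89}, {87, 89}, {85, 86, 88}, {86, 87, 89}, {85, 86, 87, 88}, {85, 86, 88, 89}, {85, 86, 87, 88, 89}}.
int(A) = ⋃ {U ∈ τ : U ⊆ A}. Opens contained in A: ∅, {89}.
Taking the union of these: int(A) = {89}.
cl(A) = ⋂ {C closed : A ⊆ C}. Closed sets containing A: {86, 89}, {86, 87, 89}, {85, 86, 88, 89}, {85, 86, 87, 88, 89}.
Intersecting these: cl(A) = {86, 89}.
∂A = cl(A) ∖ int(A) = {86, 89} ∖ {89} = {86}.


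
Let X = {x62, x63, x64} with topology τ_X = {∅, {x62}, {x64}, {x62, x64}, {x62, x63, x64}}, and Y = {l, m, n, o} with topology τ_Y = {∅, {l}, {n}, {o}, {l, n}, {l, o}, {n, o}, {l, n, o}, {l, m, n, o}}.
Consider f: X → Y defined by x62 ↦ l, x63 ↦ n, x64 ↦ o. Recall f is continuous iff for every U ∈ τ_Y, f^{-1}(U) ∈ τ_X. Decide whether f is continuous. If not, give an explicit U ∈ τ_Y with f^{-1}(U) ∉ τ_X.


f is NOT continuous.

Compute f^{-1}(U) for each U ∈ τ_Y:
  U = ∅: f^{-1}(U) = ∅ ∈ τ_X ✓.
  U = {l}: f^{-1}(U) = {x62} ∈ τ_X ✓.
  U = {n}: f^{-1}(U) = {x63} ∉ τ_X ✗.
  U = {o}: f^{-1}(U) = {x64} ∈ τ_X ✓.
  U = {l, n}: f^{-1}(U) = {x62, x63} ∉ τ_X ✗.
  U = {l, o}: f^{-1}(U) = {x62, x64} ∈ τ_X ✓.
  U = {n, o}: f^{-1}(U) = {x63, x64} ∉ τ_X ✗.
  U = {l, n, o}: f^{-1}(U) = {x62, x63, x64} ∈ τ_X ✓.
  U = {l, m, n, o}: f^{-1}(U) = {x62, x63, x64} ∈ τ_X ✓.
Found U = {n} with f^{-1}(U) = {x63} not in τ_X. Therefore f is NOT continuous.


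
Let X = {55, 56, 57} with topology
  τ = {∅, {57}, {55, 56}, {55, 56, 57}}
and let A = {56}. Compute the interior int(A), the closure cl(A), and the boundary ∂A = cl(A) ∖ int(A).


int(A) = ∅, cl(A) = {55, 56}, ∂A = {55, 56}.

Closed sets in (X, τ) are complements of opens:
  closed(X, τ) = {∅, {57}, {55, 56}, {55, 56, 57}}.
int(A) = ⋃ {U ∈ τ : U ⊆ A}. Opens contained in A: ∅.
Taking the union of these: int(A) = ∅.
cl(A) = ⋂ {C closed : A ⊆ C}. Closed sets containing A: {55, 56}, {55, 56, 57}.
Intersecting these: cl(A) = {55, 56}.
∂A = cl(A) ∖ int(A) = {55, 56} ∖ ∅ = {55, 56}.


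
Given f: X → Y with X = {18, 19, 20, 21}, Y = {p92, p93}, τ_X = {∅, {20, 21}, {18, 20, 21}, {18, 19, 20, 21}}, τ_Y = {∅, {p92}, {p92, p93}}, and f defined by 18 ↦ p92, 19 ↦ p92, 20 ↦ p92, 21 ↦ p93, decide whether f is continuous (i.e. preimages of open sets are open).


f is NOT continuous.

Compute f^{-1}(U) for each U ∈ τ_Y:
  U = ∅: f^{-1}(U) = ∅ ∈ τ_X ✓.
  U = {p92}: f^{-1}(U) = {18, 19, 20} ∉ τ_X ✗.
  U = {p92, p93}: f^{-1}(U) = {18, 19, 20, 21} ∈ τ_X ✓.
Found U = {p92} with f^{-1}(U) = {18, 19, 20} not in τ_X. Therefore f is NOT continuous.


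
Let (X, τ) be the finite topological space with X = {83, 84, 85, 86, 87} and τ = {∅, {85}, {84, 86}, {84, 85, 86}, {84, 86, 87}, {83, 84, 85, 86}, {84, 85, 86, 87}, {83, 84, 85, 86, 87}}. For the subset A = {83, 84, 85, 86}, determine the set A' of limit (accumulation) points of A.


A' = {83, 84, 86, 87}

For each x ∈ X, list the open sets U ∈ τ with x ∈ U, then check whether U ∩ (A ∖ {x}) ≠ ∅ for every such U.
  x = 83: opens ∋ x are {83, 84, 85, 86}, {83, 84, 85, 86, 87}; each meets A ∖ {83}, so x IS a limit point.
  x = 84: opens ∋ x are {84, 86}, {84, 85, 86}, {84, 86, 87}, {83, 84, 85, 86}, {84, 85, 86, 87}, {83, 84, 85, 86, 87}; each meets A ∖ {84}, so x IS a limit point.
  x = 85: open {85} ∋ x has {85} ∩ (A ∖ {85}) = ∅, so x is NOT a limit point.
  x = 86: opens ∋ x are {84, 86}, {84, 85, 86}, {84, 86, 87}, {83, 84, 85, 86}, {84, 85, 86, 87}, {83, 84, 85, 86, 87}; each meets A ∖ {86}, so x IS a limit point.
  x = 87: opens ∋ x are {84, 86, 87}, {84, 85, 86, 87}, {83, 84, 85, 86, 87}; each meets A ∖ {87}, so x IS a limit point.
Collecting: A' = {83, 84, 86, 87}.


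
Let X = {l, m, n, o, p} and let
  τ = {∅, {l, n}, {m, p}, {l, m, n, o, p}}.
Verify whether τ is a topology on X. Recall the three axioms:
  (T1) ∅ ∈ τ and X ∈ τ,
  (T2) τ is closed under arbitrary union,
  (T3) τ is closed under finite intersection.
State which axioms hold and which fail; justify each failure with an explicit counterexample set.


τ is NOT a topology on X.

Axiom (T1): ∅ ∈ τ? Yes; X ∈ τ? Yes.
Axiom (T2/T3): check pairwise unions and intersections of members of τ.
Counterexample for (T2): {l, n} ∪ {m, p} = {l, m, n, p} ∉ τ. Therefore τ is NOT a topology.


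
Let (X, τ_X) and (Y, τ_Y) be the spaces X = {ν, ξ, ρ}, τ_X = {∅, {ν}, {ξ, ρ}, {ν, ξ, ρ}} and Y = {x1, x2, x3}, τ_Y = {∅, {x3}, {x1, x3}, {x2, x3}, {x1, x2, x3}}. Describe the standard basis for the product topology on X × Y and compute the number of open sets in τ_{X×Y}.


Basis B = {∅ × ∅, {ν} × {x3}, {ν} × {x1, x3}, {ν} × {x2, x3}, {ξ, ρ} × {x3}, {ν} × {x1, x2, x3}, {ν, ξ, ρ} × {x3}, {ξ, ρ} × {x1, x3}, {ξ, ρ} × {x2, x3}, {ν, ξ, ρ} × {x1, x3}, {ν, ξ, ρ} × {x2, x3}, {ξ, ρ} × {x1, x2, x3}, {ν, ξ, ρ} × {x1, x2, x3}}; |τ_{X×Y}| = 25.

Enumerate products U × V with U ∈ τ_X, V ∈ τ_Y (deduplicated):
  ∅ × ∅ = {} (∅)
  {ν} × {x3} = {(ν,x3)}
  {ν} × {x1, x3} = {(ν,x1), (ν,x3)}
  {ν} × {x2, x3} = {(ν,x2), (ν,x3)}
  {ξ, ρ} × {x3} = {(ξ,x3), (ρ,x3)}
  {ν} × {x1, x2, x3} = {(ν,x1), (ν,x2), (ν,x3)}
  {ν, ξ, ρ} × {x3} = {(ν,x3), (ξ,x3), (ρ,x3)}
  {ξ, ρ} × {x1, x3} = {(ξ,x1), (ξ,x3), (ρ,x1), (ρ,x3)}
  {ξ, ρ} × {x2, x3} = {(ξ,x2), (ξ,x3), (ρ,x2), (ρ,x3)}
  {ν, ξ, ρ} × {x1, x3} = {(ν,x1), (ν,x3), (ξ,x1), (ξ,x3), (ρ,x1), (ρ,x3)}
  {ν, ξ, ρ} × {x2, x3} = {(ν,x2), (ν,x3), (ξ,x2), (ξ,x3), (ρ,x2), (ρ,x3)}
  {ξ, ρ} × {x1, x2, x3} = {(ξ,x1), (ξ,x2), (ξ,x3), (ρ,x1), (ρ,x2), (ρ,x3)}
  {ν, ξ, ρ} × {x1, x2, x3} = {(ν,x1), (ν,x2), (ν,x3), (ξ,x1), (ξ,x2), (ξ,x3), (ρ,x1), (ρ,x2), (ρ,x3)}
These 13 distinct sets form the basis B.
Close under arbitrary unions to get τ_{X×Y}; counting gives |τ_{X×Y}| = 25.


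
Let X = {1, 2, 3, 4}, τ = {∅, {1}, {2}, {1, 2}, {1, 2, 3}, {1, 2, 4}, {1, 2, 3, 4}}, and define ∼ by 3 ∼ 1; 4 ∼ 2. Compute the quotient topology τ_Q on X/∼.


X/∼ = {[1=3], [2=4]}; |τ_Q| = 2.

Equivalence classes: [1=3], [2=4].
Quotient map π: X → X/∼ sends 1 ↦ [1=3], 2 ↦ [2=4], 3 ↦ [1=3], 4 ↦ [2=4].
For each subset V ⊆ X/∼, compute π^{-1}(V) ⊆ X and check whether π^{-1}(V) ∈ τ. V is open in τ_Q iff π^{-1}(V) ∈ τ.
  V = {}: π^{-1}(V) = ∅ ∈ τ ✓.
  V = {[1=3]}: π^{-1}(V) = {1, 3} ∉ τ ✗.
  V = {[2=4]}: π^{-1}(V) = {2, 4} ∉ τ ✗.
  V = {[1=3], [2=4]}: π^{-1}(V) = {1, 2, 3, 4} ∈ τ ✓.
Open sets in the quotient: τ_Q = {{}, {[1=3], [2=4]}} (2 elements).


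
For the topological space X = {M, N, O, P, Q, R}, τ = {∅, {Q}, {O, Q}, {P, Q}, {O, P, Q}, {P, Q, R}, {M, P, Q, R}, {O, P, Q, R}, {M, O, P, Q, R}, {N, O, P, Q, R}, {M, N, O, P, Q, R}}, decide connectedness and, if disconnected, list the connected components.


(X, τ) is connected.

Find clopen sets (U ∈ τ with X ∖ U ∈ τ):
  U = ∅, X ∖ U = {M, N, O, P, Q, R} — both open, so U is clopen.
  U = {M, N, O, P, Q, R}, X ∖ U = ∅ — both open, so U is clopen.
Only trivial clopens (∅ and X) exist, so (X, τ) is connected.
Compute connected components by grouping points that agree on all clopens:
  component: {M, N, O, P, Q, R}


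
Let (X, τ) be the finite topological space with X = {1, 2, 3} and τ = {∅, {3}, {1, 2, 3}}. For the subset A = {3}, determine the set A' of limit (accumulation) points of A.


A' = {1, 2}

For each x ∈ X, list the open sets U ∈ τ with x ∈ U, then check whether U ∩ (A ∖ {x}) ≠ ∅ for every such U.
  x = 1: opens ∋ x are {1, 2, 3}; each meets A ∖ {1}, so x IS a limit point.
  x = 2: opens ∋ x are {1, 2, 3}; each meets A ∖ {2}, so x IS a limit point.
  x = 3: open {3} ∋ x has {3} ∩ (A ∖ {3}) = ∅, so x is NOT a limit point.
Collecting: A' = {1, 2}.


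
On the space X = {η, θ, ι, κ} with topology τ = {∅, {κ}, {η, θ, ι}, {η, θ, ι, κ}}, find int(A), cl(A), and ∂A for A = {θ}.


int(A) = ∅, cl(A) = {η, θ, ι}, ∂A = {η, θ, ι}.

Closed sets in (X, τ) are complements of opens:
  closed(X, τ) = {∅, {κ}, {η, θ, ι}, {η, θ, ι, κ}}.
int(A) = ⋃ {U ∈ τ : U ⊆ A}. Opens contained in A: ∅.
Taking the union of these: int(A) = ∅.
cl(A) = ⋂ {C closed : A ⊆ C}. Closed sets containing A: {η, θ, ι}, {η, θ, ι, κ}.
Intersecting these: cl(A) = {η, θ, ι}.
∂A = cl(A) ∖ int(A) = {η, θ, ι} ∖ ∅ = {η, θ, ι}.


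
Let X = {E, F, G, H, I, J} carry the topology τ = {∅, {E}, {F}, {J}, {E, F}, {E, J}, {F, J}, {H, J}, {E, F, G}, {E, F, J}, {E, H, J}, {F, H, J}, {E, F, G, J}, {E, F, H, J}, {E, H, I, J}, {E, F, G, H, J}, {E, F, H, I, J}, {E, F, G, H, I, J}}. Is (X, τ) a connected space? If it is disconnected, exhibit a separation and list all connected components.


(X, τ) is connected.

Find clopen sets (U ∈ τ with X ∖ U ∈ τ):
  U = ∅, X ∖ U = {E, F, G, H, I, J} — both open, so U is clopen.
  U = {E, F, G, H, I, J}, X ∖ U = ∅ — both open, so U is clopen.
Only trivial clopens (∅ and X) exist, so (X, τ) is connected.
Compute connected components by grouping points that agree on all clopens:
  component: {E, F, G, H, I, J}


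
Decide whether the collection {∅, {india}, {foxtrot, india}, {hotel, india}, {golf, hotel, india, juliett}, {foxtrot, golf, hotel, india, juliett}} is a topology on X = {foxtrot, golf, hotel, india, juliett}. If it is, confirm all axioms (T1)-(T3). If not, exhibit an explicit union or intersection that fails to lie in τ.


τ is NOT a topology on X.

Axiom (T1): ∅ ∈ τ? Yes; X ∈ τ? Yes.
Axiom (T2/T3): check pairwise unions and intersections of members of τ.
Counterexample for (T2): {foxtrot, india} ∪ {hotel, india} = {foxtrot, hotel, india} ∉ τ. Therefore τ is NOT a topology.


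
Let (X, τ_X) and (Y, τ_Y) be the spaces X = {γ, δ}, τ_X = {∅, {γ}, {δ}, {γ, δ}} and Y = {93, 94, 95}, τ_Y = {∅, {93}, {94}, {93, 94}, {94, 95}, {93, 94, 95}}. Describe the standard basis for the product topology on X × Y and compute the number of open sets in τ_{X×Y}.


Basis B = {∅ × ∅, {γ} × {93}, {γ} × {94}, {δ} × {93}, {δ} × {94}, {γ} × {93, 94}, {γ, δ} × {93}, {γ} × {94, 95}, {γ, δ} × {94}, {δ} × {93, 94}, {δ} × {94, 95}, {γ} × {93, 94, 95}, {δ} × {93, 94, 95}, {γ, δ} × {93, 94}, {γ, δ} × {94, 95}, {γ, δ} × {93, 94, 95}}; |τ_{X×Y}| = 36.

Enumerate products U × V with U ∈ τ_X, V ∈ τ_Y (deduplicated):
  ∅ × ∅ = {} (∅)
  {γ} × {93} = {(γ,93)}
  {γ} × {94} = {(γ,94)}
  {δ} × {93} = {(δ,93)}
  {δ} × {94} = {(δ,94)}
  {γ} × {93, 94} = {(γ,93), (γ,94)}
  {γ, δ} × {93} = {(γ,93), (δ,93)}
  {γ} × {94, 95} = {(γ,94), (γ,95)}
  {γ, δ} × {94} = {(γ,94), (δ,94)}
  {δ} × {93, 94} = {(δ,93), (δ,94)}
  {δ} × {94, 95} = {(δ,94), (δ,95)}
  {γ} × {93, 94, 95} = {(γ,93), (γ,94), (γ,95)}
  {δ} × {93, 94, 95} = {(δ,93), (δ,94), (δ,95)}
  {γ, δ} × {93, 94} = {(γ,93), (γ,94), (δ,93), (δ,94)}
  {γ, δ} × {94, 95} = {(γ,94), (γ,95), (δ,94), (δ,95)}
  {γ, δ} × {93, 94, 95} = {(γ,93), (γ,94), (γ,95), (δ,93), (δ,94), (δ,95)}
These 16 distinct sets form the basis B.
Close under arbitrary unions to get τ_{X×Y}; counting gives |τ_{X×Y}| = 36.


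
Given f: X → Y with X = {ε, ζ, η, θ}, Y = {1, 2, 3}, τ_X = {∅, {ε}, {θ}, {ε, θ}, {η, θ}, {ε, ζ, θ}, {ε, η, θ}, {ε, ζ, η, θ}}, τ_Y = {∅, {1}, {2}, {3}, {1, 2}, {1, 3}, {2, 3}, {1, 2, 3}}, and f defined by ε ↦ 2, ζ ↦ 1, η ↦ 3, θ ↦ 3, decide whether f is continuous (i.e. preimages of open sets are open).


f is NOT continuous.

Compute f^{-1}(U) for each U ∈ τ_Y:
  U = ∅: f^{-1}(U) = ∅ ∈ τ_X ✓.
  U = {1}: f^{-1}(U) = {ζ} ∉ τ_X ✗.
  U = {2}: f^{-1}(U) = {ε} ∈ τ_X ✓.
  U = {3}: f^{-1}(U) = {η, θ} ∈ τ_X ✓.
  U = {1, 2}: f^{-1}(U) = {ε, ζ} ∉ τ_X ✗.
  U = {1, 3}: f^{-1}(U) = {ζ, η, θ} ∉ τ_X ✗.
  U = {2, 3}: f^{-1}(U) = {ε, η, θ} ∈ τ_X ✓.
  U = {1, 2, 3}: f^{-1}(U) = {ε, ζ, η, θ} ∈ τ_X ✓.
Found U = {1} with f^{-1}(U) = {ζ} not in τ_X. Therefore f is NOT continuous.


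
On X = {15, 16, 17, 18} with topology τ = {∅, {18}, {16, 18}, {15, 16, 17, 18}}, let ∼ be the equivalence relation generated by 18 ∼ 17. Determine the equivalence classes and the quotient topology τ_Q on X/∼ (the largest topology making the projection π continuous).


X/∼ = {[15], [16], [17=18]}; |τ_Q| = 2.

Equivalence classes: [15], [16], [17=18].
Quotient map π: X → X/∼ sends 15 ↦ [15], 16 ↦ [16], 17 ↦ [17=18], 18 ↦ [17=18].
For each subset V ⊆ X/∼, compute π^{-1}(V) ⊆ X and check whether π^{-1}(V) ∈ τ. V is open in τ_Q iff π^{-1}(V) ∈ τ.
  V = {}: π^{-1}(V) = ∅ ∈ τ ✓.
  V = {[15]}: π^{-1}(V) = {15} ∉ τ ✗.
  V = {[16]}: π^{-1}(V) = {16} ∉ τ ✗.
  V = {[15], [16]}: π^{-1}(V) = {15, 16} ∉ τ ✗.
  V = {[17=18]}: π^{-1}(V) = {17, 18} ∉ τ ✗.
  V = {[15], [17=18]}: π^{-1}(V) = {15, 17, 18} ∉ τ ✗.
  V = {[16], [17=18]}: π^{-1}(V) = {16, 17, 18} ∉ τ ✗.
  V = {[15], [16], [17=18]}: π^{-1}(V) = {15, 16, 17, 18} ∈ τ ✓.
Open sets in the quotient: τ_Q = {{}, {[15], [16], [17=18]}} (2 elements).


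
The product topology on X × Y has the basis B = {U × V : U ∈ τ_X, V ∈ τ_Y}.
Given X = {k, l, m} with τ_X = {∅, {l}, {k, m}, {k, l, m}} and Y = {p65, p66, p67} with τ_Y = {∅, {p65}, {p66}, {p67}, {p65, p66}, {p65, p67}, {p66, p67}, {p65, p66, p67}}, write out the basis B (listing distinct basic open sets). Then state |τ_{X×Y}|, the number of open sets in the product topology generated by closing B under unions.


Basis B = {∅ × ∅, {l} × {p65}, {l} × {p66}, {l} × {p67}, {k, m} × {p65}, {k, m} × {p66}, {k, m} × {p67}, {l} × {p65, p66}, {l} × {p65, p67}, {l} × {p66, p67}, {k, l, m} × {p65}, {k, l, m} × {p66}, {k, l, m} × {p67}, {l} × {p65, p66, p67}, {k, m} × {p65, p66}, {k, m} × {p65, p67}, {k, m} × {p66, p67}, {k, m} × {p65, p66, p67}, {k, l, m} × {p65, p66}, {k, l, m} × {p65, p67}, {k, l, m} × {p66, p67}, {k, l, m} × {p65, p66, p67}}; |τ_{X×Y}| = 64.

Enumerate products U × V with U ∈ τ_X, V ∈ τ_Y (deduplicated):
  ∅ × ∅ = {} (∅)
  {l} × {p65} = {(l,p65)}
  {l} × {p66} = {(l,p66)}
  {l} × {p67} = {(l,p67)}
  {k, m} × {p65} = {(k,p65), (m,p65)}
  {k, m} × {p66} = {(k,p66), (m,p66)}
  {k, m} × {p67} = {(k,p67), (m,p67)}
  {l} × {p65, p66} = {(l,p65), (l,p66)}
  {l} × {p65, p67} = {(l,p65), (l,p67)}
  {l} × {p66, p67} = {(l,p66), (l,p67)}
  {k, l, m} × {p65} = {(k,p65), (l,p65), (m,p65)}
  {k, l, m} × {p66} = {(k,p66), (l,p66), (m,p66)}
  {k, l, m} × {p67} = {(k,p67), (l,p67), (m,p67)}
  {l} × {p65, p66, p67} = {(l,p65), (l,p66), (l,p67)}
  {k, m} × {p65, p66} = {(k,p65), (k,p66), (m,p65), (m,p66)}
  {k, m} × {p65, p67} = {(k,p65), (k,p67), (m,p65), (m,p67)}
  {k, m} × {p66, p67} = {(k,p66), (k,p67), (m,p66), (m,p67)}
  {k, m} × {p65, p66, p67} = {(k,p65), (k,p66), (k,p67), (m,p65), (m,p66), (m,p67)}
  {k, l, m} × {p65, p66} = {(k,p65), (k,p66), (l,p65), (l,p66), (m,p65), (m,p66)}
  {k, l, m} × {p65, p67} = {(k,p65), (k,p67), (l,p65), (l,p67), (m,p65), (m,p67)}
  {k, l, m} × {p66, p67} = {(k,p66), (k,p67), (l,p66), (l,p67), (m,p66), (m,p67)}
  {k, l, m} × {p65, p66, p67} = {(k,p65), (k,p66), (k,p67), (l,p65), (l,p66), (l,p67), (m,p65), (m,p66), (m,p67)}
These 22 distinct sets form the basis B.
Close under arbitrary unions to get τ_{X×Y}; counting gives |τ_{X×Y}| = 64.


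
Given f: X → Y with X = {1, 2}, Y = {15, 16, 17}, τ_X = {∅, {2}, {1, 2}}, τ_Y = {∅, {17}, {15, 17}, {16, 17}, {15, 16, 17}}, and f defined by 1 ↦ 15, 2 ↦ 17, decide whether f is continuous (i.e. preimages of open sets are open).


f IS continuous.

Compute f^{-1}(U) for each U ∈ τ_Y:
  U = ∅: f^{-1}(U) = ∅ ∈ τ_X ✓.
  U = {17}: f^{-1}(U) = {2} ∈ τ_X ✓.
  U = {15, 17}: f^{-1}(U) = {1, 2} ∈ τ_X ✓.
  U = {16, 17}: f^{-1}(U) = {2} ∈ τ_X ✓.
  U = {15, 16, 17}: f^{-1}(U) = {1, 2} ∈ τ_X ✓.
Every preimage lies in τ_X, so f IS continuous.


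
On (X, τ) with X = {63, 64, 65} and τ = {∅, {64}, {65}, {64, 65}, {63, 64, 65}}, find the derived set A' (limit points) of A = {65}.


A' = {63}

For each x ∈ X, list the open sets U ∈ τ with x ∈ U, then check whether U ∩ (A ∖ {x}) ≠ ∅ for every such U.
  x = 63: opens ∋ x are {63, 64, 65}; each meets A ∖ {63}, so x IS a limit point.
  x = 64: open {64} ∋ x has {64} ∩ (A ∖ {64}) = ∅, so x is NOT a limit point.
  x = 65: open {65} ∋ x has {65} ∩ (A ∖ {65}) = ∅, so x is NOT a limit point.
Collecting: A' = {63}.


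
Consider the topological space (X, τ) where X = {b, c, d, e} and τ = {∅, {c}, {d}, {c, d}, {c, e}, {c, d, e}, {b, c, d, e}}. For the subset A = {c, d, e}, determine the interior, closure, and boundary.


int(A) = {c, d, e}, cl(A) = {b, c, d, e}, ∂A = {b}.

Closed sets in (X, τ) are complements of opens:
  closed(X, τ) = {∅, {b}, {b, d}, {b, e}, {b, c, e}, {b, d, e}, {b, c, d, e}}.
int(A) = ⋃ {U ∈ τ : U ⊆ A}. Opens contained in A: ∅, {c}, {d}, {c, d}, {c, e}, {c, d, e}.
Taking the union of these: int(A) = {c, d, e}.
cl(A) = ⋂ {C closed : A ⊆ C}. Closed sets containing A: {b, c, d, e}.
Intersecting these: cl(A) = {b, c, d, e}.
∂A = cl(A) ∖ int(A) = {b, c, d, e} ∖ {c, d, e} = {b}.


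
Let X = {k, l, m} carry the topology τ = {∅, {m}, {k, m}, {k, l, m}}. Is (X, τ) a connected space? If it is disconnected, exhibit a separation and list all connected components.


(X, τ) is connected.

Find clopen sets (U ∈ τ with X ∖ U ∈ τ):
  U = ∅, X ∖ U = {k, l, m} — both open, so U is clopen.
  U = {k, l, m}, X ∖ U = ∅ — both open, so U is clopen.
Only trivial clopens (∅ and X) exist, so (X, τ) is connected.
Compute connected components by grouping points that agree on all clopens:
  component: {k, l, m}
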